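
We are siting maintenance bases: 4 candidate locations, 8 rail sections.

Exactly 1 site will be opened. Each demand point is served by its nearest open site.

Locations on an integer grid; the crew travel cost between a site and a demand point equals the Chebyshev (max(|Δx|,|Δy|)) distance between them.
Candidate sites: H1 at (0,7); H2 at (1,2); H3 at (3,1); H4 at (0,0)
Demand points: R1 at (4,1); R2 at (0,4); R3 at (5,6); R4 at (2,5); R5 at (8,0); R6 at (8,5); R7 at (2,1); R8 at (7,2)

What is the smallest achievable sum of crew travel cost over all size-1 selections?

28

Open {H3}.
  R1→H3 1, R2→H3 3, R3→H3 5, R4→H3 4, R5→H3 5, R6→H3 5, R7→H3 1, R8→H3 4  ⇒ total 28.
Compare {H2}: total 33.
Compare {H4}: total 44.
No size-1 selection does better; minimum is 28.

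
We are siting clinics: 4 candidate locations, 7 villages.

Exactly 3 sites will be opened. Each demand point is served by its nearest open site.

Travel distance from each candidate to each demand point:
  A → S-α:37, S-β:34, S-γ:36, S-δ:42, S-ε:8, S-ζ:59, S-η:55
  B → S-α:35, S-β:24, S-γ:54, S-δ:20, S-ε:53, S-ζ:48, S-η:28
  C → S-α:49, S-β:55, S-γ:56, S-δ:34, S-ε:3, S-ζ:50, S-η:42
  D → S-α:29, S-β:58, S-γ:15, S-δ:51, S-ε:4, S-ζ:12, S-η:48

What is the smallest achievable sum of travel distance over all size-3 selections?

131

Open {B, C, D}.
  S-α→D 29, S-β→B 24, S-γ→D 15, S-δ→B 20, S-ε→C 3, S-ζ→D 12, S-η→B 28  ⇒ total 131.
Compare {A, B, D}: total 132.
Compare {A, C, D}: total 169.
No size-3 selection does better; minimum is 131.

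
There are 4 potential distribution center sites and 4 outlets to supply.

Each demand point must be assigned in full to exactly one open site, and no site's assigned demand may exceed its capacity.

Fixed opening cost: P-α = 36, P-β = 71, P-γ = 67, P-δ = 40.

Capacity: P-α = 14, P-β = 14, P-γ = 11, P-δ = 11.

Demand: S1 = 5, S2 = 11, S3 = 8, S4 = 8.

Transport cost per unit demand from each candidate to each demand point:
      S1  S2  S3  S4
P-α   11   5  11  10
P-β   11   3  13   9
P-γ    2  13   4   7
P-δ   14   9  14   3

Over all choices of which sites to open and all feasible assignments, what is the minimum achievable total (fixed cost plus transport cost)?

347

Open {P-α, P-β, P-δ}; cheapest assignment that respects the capacities:
  P-α (cap 14, load 13): S1, S3 — cost 5×11 + 8×11 = 143
  P-β (cap 14, load 11): S2 — cost 11×3 = 33
  P-δ (cap 11, load 8): S4 — cost 8×3 = 24
  Shipping 200, fixed 147 → total 347.
  Any other capacity-feasible assignment to {P-α, P-β, P-δ} ships for at least 200.
Compare {P-α, P-β, P-γ, P-δ}: its best feasible assignment gives total 358.
Compare {P-α, P-β, P-γ}: its best feasible assignment gives total 374.
Every other set of open sites that can feasibly serve all demand totals ≥ 358 even under its best assignment. Minimum: 347.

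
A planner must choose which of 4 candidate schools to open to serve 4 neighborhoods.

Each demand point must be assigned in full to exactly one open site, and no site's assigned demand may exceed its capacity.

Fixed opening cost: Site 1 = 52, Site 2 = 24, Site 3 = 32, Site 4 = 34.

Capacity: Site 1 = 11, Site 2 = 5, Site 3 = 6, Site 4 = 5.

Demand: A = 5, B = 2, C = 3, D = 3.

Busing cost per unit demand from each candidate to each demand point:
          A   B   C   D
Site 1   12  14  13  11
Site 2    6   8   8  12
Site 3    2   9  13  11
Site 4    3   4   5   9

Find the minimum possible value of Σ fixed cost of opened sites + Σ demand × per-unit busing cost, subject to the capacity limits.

Open {Site 2, Site 3, Site 4}; cheapest assignment that respects the capacities:
  Site 2 (cap 5, load 3): D — cost 3×12 = 36
  Site 3 (cap 6, load 5): A — cost 5×2 = 10
  Site 4 (cap 5, load 5): B, C — cost 2×4 + 3×5 = 23
  Shipping 69, fixed 90 → total 159.
  Any other capacity-feasible assignment to {Site 2, Site 3, Site 4} ships for at least 69.
Compare {Site 1, Site 3, Site 4}: its best feasible assignment gives total 184.
Compare {Site 1, Site 2, Site 3}: its best feasible assignment gives total 191.
Every other set of open sites that can feasibly serve all demand totals ≥ 184 even under its best assignment. Minimum: 159.

159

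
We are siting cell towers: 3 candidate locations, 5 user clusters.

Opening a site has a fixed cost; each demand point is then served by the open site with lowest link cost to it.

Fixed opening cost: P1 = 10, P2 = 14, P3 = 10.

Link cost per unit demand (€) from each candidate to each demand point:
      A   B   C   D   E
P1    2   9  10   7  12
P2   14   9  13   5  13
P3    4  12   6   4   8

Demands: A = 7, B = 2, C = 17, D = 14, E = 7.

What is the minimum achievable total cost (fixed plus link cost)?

Open {P1, P3}: assign each demand point to its cheapest open site.
  A→P1 7×2=14, B→P1 2×9=18, C→P3 17×6=102, D→P3 14×4=56, E→P3 7×8=56
  link cost 246, fixed 20 → total 266.
Compare {P3}: link cost 266 + fixed 10 = 276.
Compare {P1, P2, P3}: link cost 246 + fixed 34 = 280.
Compare {P2, P3}: link cost 260 + fixed 24 = 284.
All other subsets cost ≥ 276. Minimum total cost: 266.

266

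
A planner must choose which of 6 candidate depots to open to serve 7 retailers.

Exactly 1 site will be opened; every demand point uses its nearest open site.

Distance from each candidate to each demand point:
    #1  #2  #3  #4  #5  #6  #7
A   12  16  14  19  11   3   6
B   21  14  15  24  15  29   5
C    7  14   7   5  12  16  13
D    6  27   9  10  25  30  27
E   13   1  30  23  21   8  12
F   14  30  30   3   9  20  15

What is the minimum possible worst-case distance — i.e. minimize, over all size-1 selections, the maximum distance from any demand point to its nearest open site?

Open {C}.
  Farthest demand point is #6 at distance 16 (to C); all others are ≤ 16.
With {A} the worst case is 19.
With {B} the worst case is 29.
No size-1 selection achieves below 16.

16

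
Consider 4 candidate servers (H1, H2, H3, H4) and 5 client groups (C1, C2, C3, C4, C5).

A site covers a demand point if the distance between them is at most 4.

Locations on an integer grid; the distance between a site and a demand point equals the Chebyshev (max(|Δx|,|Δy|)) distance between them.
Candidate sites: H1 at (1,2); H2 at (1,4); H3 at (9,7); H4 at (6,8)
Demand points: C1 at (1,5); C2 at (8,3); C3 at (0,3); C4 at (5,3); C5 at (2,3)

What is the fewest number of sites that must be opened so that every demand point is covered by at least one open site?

2

Coverage sets (demand points within 4 of each site):
  H1: {C1, C3, C4, C5}
  H2: {C1, C3, C4, C5}
  H3: {C2, C4}
  H4: {}
No single site covers all 5 demand points.
But {H1, H3} covers everything, so the minimum is 2.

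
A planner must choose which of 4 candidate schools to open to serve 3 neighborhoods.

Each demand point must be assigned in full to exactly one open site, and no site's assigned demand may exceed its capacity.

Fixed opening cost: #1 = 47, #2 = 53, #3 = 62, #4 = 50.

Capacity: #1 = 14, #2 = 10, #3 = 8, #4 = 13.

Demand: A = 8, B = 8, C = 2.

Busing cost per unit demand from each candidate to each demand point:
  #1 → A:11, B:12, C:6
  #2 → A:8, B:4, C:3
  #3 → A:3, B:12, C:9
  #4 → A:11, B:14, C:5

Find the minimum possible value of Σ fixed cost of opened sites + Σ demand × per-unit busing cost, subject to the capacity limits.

Open {#2, #3}; cheapest assignment that respects the capacities:
  #2 (cap 10, load 10): B, C — cost 8×4 + 2×3 = 38
  #3 (cap 8, load 8): A — cost 8×3 = 24
  Shipping 62, fixed 115 → total 177.
  Any other capacity-feasible assignment to {#2, #3} ships for at least 62.
Compare {#1, #2, #3}: its best feasible assignment gives total 224.
Compare {#1, #2}: its best feasible assignment gives total 226.
Every other set of open sites that can feasibly serve all demand totals ≥ 224 even under its best assignment. Minimum: 177.

177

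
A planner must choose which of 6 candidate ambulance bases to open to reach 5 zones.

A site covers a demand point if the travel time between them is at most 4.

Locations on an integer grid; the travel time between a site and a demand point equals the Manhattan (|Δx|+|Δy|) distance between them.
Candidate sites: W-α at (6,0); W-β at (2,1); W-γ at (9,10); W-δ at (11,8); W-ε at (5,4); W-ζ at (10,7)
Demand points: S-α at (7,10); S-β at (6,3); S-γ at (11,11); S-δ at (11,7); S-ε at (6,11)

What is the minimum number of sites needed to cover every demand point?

3

Coverage sets (demand points within 4 of each site):
  W-α: {S-β}
  W-β: {}
  W-γ: {S-α, S-γ, S-ε}
  W-δ: {S-γ, S-δ}
  W-ε: {S-β}
  W-ζ: {S-δ}
No 2 sites suffice: every size-2 union leaves at least one demand point uncovered.
But {W-α, W-γ, W-δ} covers everything, so the minimum is 3.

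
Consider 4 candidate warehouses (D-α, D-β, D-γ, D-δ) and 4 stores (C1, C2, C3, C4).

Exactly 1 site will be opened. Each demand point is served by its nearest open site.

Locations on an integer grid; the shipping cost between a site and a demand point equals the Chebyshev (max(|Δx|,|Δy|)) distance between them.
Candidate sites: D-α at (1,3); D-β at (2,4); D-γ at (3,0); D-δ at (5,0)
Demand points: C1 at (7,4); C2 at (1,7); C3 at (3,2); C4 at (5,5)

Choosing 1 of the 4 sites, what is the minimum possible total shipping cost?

13

Open {D-β}.
  C1→D-β 5, C2→D-β 3, C3→D-β 2, C4→D-β 3  ⇒ total 13.
Compare {D-α}: total 16.
Compare {D-γ}: total 18.
No size-1 selection does better; minimum is 13.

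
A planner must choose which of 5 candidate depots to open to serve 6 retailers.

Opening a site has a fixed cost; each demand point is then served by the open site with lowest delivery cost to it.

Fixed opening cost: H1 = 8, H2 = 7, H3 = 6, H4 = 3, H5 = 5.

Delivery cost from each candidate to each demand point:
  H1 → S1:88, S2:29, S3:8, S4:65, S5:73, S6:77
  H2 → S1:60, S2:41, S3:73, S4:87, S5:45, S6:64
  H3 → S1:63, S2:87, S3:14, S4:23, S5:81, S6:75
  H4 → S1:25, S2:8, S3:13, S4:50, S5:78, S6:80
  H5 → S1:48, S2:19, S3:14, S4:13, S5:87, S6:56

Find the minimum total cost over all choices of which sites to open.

Open {H2, H4, H5}: assign each demand point to its cheapest open site.
  S1→H4 25, S2→H4 8, S3→H4 13, S4→H5 13, S5→H2 45, S6→H5 56
  delivery cost 160, fixed 15 → total 175.
Compare {H1, H2, H4, H5}: delivery cost 155 + fixed 23 = 178.
Compare {H2, H3, H4, H5}: delivery cost 160 + fixed 21 = 181.
Compare {H1, H2, H3, H4, H5}: delivery cost 155 + fixed 29 = 184.
All other subsets cost ≥ 178. Minimum total cost: 175.

175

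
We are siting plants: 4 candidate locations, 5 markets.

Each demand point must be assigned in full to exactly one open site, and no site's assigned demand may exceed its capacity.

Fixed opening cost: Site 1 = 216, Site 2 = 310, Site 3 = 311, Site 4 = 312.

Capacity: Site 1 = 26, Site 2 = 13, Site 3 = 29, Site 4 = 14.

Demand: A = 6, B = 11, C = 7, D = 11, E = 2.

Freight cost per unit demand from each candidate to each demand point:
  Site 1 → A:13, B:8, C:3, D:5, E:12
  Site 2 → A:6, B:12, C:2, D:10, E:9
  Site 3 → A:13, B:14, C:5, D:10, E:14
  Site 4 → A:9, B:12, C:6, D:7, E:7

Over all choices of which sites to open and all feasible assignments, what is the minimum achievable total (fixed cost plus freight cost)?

Open {Site 1, Site 2}; cheapest assignment that respects the capacities:
  Site 1 (cap 26, load 24): B, D, E — cost 11×8 + 11×5 + 2×12 = 167
  Site 2 (cap 13, load 13): A, C — cost 6×6 + 7×2 = 50
  Shipping 217, fixed 526 → total 743.
  Any other capacity-feasible assignment to {Site 1, Site 2} ships for at least 217.
Compare {Site 1, Site 4}: its best feasible assignment gives total 791.
Compare {Site 1, Site 3}: its best feasible assignment gives total 807.
Every other set of open sites that can feasibly serve all demand totals ≥ 791 even under its best assignment. Minimum: 743.

743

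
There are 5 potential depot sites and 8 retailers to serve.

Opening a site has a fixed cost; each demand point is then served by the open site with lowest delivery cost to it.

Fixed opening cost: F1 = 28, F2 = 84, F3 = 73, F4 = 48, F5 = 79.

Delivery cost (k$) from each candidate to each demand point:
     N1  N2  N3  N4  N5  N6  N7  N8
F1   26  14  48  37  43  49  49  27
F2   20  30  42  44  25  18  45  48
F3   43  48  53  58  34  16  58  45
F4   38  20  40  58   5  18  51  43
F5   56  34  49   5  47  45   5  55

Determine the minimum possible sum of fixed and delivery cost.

Open {F1, F4}: assign each demand point to its cheapest open site.
  N1→F1 26, N2→F1 14, N3→F4 40, N4→F1 37, N5→F4 5, N6→F4 18, N7→F1 49, N8→F1 27
  delivery cost 216, fixed 76 → total 292.
Compare {F1, F4, F5}: delivery cost 140 + fixed 155 = 295.
Compare {F4, F5}: delivery cost 174 + fixed 127 = 301.
Compare {F1, F5}: delivery cost 213 + fixed 107 = 320.
All other subsets cost ≥ 295. Minimum total cost: 292.

292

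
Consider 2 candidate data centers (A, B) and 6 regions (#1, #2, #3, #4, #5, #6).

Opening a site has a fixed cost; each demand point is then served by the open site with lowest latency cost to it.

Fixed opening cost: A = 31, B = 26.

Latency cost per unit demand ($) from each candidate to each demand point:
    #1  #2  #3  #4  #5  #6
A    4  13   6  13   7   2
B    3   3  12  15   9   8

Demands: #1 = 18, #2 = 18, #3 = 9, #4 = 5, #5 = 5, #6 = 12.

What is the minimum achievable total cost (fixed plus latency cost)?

343

Open {A, B}: assign each demand point to its cheapest open site.
  #1→B 18×3=54, #2→B 18×3=54, #3→A 9×6=54, #4→A 5×13=65, #5→A 5×7=35, #6→A 12×2=24
  latency cost 286, fixed 57 → total 343.
Compare {B}: latency cost 432 + fixed 26 = 458.
Compare {A}: latency cost 484 + fixed 31 = 515.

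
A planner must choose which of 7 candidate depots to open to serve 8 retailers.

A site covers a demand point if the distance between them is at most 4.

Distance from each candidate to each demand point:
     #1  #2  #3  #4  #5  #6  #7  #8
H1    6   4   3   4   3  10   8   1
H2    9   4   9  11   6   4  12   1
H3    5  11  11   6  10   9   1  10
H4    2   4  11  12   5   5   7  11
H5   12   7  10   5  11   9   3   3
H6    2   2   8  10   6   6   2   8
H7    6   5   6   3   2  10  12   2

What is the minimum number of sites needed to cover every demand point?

3

Coverage sets (demand points within 4 of each site):
  H1: {#2, #3, #4, #5, #8}
  H2: {#2, #6, #8}
  H3: {#7}
  H4: {#1, #2}
  H5: {#7, #8}
  H6: {#1, #2, #7}
  H7: {#4, #5, #8}
No 2 sites suffice: every size-2 union leaves at least one demand point uncovered.
But {H1, H2, H6} covers everything, so the minimum is 3.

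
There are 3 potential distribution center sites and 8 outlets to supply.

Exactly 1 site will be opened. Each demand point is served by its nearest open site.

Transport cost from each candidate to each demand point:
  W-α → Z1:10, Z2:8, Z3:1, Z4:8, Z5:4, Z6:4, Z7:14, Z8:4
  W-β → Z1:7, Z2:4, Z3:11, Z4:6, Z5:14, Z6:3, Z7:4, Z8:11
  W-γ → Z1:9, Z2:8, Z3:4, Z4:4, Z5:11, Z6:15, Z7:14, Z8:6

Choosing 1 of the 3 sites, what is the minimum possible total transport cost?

53

Open {W-α}.
  Z1→W-α 10, Z2→W-α 8, Z3→W-α 1, Z4→W-α 8, Z5→W-α 4, Z6→W-α 4, Z7→W-α 14, Z8→W-α 4  ⇒ total 53.
Compare {W-β}: total 60.
Compare {W-γ}: total 71.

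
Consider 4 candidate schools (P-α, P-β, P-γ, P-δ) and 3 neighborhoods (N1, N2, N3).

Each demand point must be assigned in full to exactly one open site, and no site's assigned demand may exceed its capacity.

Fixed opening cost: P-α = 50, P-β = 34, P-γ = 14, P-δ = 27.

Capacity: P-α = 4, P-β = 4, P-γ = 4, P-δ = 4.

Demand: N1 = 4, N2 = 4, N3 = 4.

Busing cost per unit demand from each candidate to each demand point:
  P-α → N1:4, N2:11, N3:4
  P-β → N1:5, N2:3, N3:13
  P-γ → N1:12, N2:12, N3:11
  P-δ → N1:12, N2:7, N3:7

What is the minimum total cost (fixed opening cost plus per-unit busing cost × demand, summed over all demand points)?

Open {P-β, P-γ, P-δ}; cheapest assignment that respects the capacities:
  P-β (cap 4, load 4): N2 — cost 4×3 = 12
  P-γ (cap 4, load 4): N1 — cost 4×12 = 48
  P-δ (cap 4, load 4): N3 — cost 4×7 = 28
  Shipping 88, fixed 75 → total 163.
  Any other capacity-feasible assignment to {P-β, P-γ, P-δ} ships for at least 88.
Compare {P-α, P-β, P-δ}: its best feasible assignment gives total 167.
Compare {P-α, P-β, P-γ}: its best feasible assignment gives total 170.
Every other set of open sites that can feasibly serve all demand totals ≥ 167 even under its best assignment. Minimum: 163.

163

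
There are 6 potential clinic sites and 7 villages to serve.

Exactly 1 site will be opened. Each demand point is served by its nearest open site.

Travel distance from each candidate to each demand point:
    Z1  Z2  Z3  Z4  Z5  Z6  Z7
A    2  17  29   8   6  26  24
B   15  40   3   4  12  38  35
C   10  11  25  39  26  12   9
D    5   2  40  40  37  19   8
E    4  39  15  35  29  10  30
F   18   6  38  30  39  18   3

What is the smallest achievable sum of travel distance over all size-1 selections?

112

Open {A}.
  Z1→A 2, Z2→A 17, Z3→A 29, Z4→A 8, Z5→A 6, Z6→A 26, Z7→A 24  ⇒ total 112.
Compare {C}: total 132.
Compare {B}: total 147.
No size-1 selection does better; minimum is 112.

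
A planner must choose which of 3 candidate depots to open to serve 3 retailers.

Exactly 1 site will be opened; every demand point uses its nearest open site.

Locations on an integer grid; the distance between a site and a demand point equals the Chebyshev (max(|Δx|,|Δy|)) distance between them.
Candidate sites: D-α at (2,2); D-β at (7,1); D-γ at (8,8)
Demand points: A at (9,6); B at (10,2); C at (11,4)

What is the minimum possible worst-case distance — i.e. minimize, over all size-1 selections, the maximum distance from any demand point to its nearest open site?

Open {D-β}.
  Farthest demand point is A at distance 5 (to D-β); all others are ≤ 5.
With {D-γ} the worst case is 6.
With {D-α} the worst case is 9.
No size-1 selection achieves below 5.

5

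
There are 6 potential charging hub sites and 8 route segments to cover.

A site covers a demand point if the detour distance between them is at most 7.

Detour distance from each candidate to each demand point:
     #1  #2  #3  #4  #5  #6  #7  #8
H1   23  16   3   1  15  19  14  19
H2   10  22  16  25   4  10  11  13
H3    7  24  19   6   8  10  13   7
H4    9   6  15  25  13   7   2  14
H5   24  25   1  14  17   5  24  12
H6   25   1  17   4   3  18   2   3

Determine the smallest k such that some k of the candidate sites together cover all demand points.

Coverage sets (demand points within 7 of each site):
  H1: {#3, #4}
  H2: {#5}
  H3: {#1, #4, #8}
  H4: {#2, #6, #7}
  H5: {#3, #6}
  H6: {#2, #4, #5, #7, #8}
No 2 sites suffice: every size-2 union leaves at least one demand point uncovered.
But {H3, H5, H6} covers everything, so the minimum is 3.

3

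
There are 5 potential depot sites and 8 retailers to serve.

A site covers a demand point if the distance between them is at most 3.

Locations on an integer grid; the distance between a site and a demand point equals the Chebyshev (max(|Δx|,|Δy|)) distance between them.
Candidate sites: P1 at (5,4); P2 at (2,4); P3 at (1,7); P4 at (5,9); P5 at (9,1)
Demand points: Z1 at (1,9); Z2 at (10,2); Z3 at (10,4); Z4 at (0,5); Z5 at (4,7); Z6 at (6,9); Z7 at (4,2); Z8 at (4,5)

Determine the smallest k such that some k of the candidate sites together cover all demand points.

Coverage sets (demand points within 3 of each site):
  P1: {Z5, Z7, Z8}
  P2: {Z4, Z5, Z7, Z8}
  P3: {Z1, Z4, Z5, Z8}
  P4: {Z5, Z6}
  P5: {Z2, Z3}
No 3 sites suffice: every size-3 union leaves at least one demand point uncovered.
But {P1, P3, P4, P5} covers everything, so the minimum is 4.

4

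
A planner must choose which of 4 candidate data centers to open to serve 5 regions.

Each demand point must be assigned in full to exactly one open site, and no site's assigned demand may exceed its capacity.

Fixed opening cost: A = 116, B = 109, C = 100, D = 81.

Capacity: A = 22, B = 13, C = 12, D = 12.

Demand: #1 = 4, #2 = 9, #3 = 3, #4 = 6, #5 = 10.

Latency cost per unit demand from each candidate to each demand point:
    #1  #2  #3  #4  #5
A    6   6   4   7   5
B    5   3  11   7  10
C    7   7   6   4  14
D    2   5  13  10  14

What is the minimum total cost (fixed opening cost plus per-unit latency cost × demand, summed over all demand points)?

376

Open {A, B}; cheapest assignment that respects the capacities:
  A (cap 22, load 19): #3, #4, #5 — cost 3×4 + 6×7 + 10×5 = 104
  B (cap 13, load 13): #1, #2 — cost 4×5 + 9×3 = 47
  Shipping 151, fixed 225 → total 376.
  Any other capacity-feasible assignment to {A, B} ships for at least 151.
Compare {A, D}: its best feasible assignment gives total 381.
Compare {A, C}: its best feasible assignment gives total 384.
Every other set of open sites that can feasibly serve all demand totals ≥ 381 even under its best assignment. Minimum: 376.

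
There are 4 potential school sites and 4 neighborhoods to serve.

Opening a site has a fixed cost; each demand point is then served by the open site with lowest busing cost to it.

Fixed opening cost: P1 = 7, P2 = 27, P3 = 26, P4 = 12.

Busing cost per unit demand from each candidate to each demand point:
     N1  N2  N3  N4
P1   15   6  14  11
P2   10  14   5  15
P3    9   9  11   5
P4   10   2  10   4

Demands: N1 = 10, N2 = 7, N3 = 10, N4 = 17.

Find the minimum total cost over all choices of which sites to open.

Open {P2, P4}: assign each demand point to its cheapest open site.
  N1→P2 10×10=100, N2→P4 7×2=14, N3→P2 10×5=50, N4→P4 17×4=68
  busing cost 232, fixed 39 → total 271.
Compare {P1, P2, P4}: busing cost 232 + fixed 46 = 278.
Compare {P2, P3, P4}: busing cost 222 + fixed 65 = 287.
Compare {P4}: busing cost 282 + fixed 12 = 294.
All other subsets cost ≥ 278. Minimum total cost: 271.

271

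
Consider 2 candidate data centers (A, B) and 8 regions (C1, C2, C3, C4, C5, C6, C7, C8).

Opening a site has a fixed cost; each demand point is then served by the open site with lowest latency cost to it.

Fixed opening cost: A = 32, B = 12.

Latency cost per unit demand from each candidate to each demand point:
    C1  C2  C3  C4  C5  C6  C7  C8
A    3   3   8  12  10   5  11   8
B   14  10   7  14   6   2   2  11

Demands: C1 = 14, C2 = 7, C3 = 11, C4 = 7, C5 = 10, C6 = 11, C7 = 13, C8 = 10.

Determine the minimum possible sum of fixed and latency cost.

456

Open {A, B}: assign each demand point to its cheapest open site.
  C1→A 14×3=42, C2→A 7×3=21, C3→B 11×7=77, C4→A 7×12=84, C5→B 10×6=60, C6→B 11×2=22, C7→B 13×2=26, C8→A 10×8=80
  latency cost 412, fixed 44 → total 456.
Compare {A}: latency cost 613 + fixed 32 = 645.
Compare {B}: latency cost 659 + fixed 12 = 671.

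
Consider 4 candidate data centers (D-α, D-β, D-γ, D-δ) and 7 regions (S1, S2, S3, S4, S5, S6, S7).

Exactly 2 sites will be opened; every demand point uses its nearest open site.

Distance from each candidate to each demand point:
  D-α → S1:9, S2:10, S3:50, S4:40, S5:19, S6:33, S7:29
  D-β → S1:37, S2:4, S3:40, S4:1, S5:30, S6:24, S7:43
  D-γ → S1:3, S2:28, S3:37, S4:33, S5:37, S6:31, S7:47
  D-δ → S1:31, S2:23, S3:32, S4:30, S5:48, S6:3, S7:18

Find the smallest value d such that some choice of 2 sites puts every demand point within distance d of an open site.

Open {D-α, D-δ}.
  Farthest demand point is S3 at distance 32 (to D-δ); all others are ≤ 32.
With {D-β, D-δ} the worst case is 32.
With {D-α, D-γ} the worst case is 37.
No size-2 selection achieves below 32.

32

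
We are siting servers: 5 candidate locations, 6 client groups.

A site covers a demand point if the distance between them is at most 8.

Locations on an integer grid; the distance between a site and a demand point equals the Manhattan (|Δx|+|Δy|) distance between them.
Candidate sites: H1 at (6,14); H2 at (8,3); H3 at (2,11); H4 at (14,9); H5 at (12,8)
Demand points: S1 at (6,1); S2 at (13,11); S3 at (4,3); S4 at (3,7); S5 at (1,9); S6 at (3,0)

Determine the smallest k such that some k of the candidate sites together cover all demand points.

3

Coverage sets (demand points within 8 of each site):
  H1: {}
  H2: {S1, S3, S6}
  H3: {S4, S5}
  H4: {S2}
  H5: {S2}
No 2 sites suffice: every size-2 union leaves at least one demand point uncovered.
But {H2, H3, H4} covers everything, so the minimum is 3.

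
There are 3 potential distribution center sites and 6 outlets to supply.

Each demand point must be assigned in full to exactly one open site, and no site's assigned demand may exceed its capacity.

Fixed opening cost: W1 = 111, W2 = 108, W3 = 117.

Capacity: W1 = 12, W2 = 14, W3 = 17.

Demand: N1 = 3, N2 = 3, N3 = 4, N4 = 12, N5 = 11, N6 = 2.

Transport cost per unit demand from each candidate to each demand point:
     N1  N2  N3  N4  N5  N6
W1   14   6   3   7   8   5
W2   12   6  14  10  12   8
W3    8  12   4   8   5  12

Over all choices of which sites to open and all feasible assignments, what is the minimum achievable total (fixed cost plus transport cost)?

561

Open {W1, W2, W3}; cheapest assignment that respects the capacities:
  W1 (cap 12, load 12): N4 — cost 12×7 = 84
  W2 (cap 14, load 8): N1, N2, N6 — cost 3×12 + 3×6 + 2×8 = 70
  W3 (cap 17, load 15): N3, N5 — cost 4×4 + 11×5 = 71
  Shipping 225, fixed 336 → total 561.
  Any other capacity-feasible assignment to {W1, W2, W3} ships for at least 225.
Total demand is 35 and no other set of sites has combined capacity ≥ 35, so {W1, W2, W3} is the only feasible choice of open sites. Minimum: 561.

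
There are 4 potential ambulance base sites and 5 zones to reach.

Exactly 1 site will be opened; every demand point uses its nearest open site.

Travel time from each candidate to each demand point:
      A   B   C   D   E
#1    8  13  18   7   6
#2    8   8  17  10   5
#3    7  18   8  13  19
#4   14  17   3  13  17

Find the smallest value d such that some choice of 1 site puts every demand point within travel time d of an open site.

17

Open {#2}.
  Farthest demand point is C at travel time 17 (to #2); all others are ≤ 17.
With {#4} the worst case is 17.
With {#1} the worst case is 18.
No size-1 selection achieves below 17.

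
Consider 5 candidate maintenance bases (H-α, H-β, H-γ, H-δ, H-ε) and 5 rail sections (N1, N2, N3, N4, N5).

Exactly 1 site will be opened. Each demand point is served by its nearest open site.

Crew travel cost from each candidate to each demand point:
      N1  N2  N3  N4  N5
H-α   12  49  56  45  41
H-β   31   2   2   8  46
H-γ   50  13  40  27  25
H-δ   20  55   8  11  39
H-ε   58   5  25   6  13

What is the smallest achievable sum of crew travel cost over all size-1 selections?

Open {H-β}.
  N1→H-β 31, N2→H-β 2, N3→H-β 2, N4→H-β 8, N5→H-β 46  ⇒ total 89.
Compare {H-ε}: total 107.
Compare {H-δ}: total 133.
No size-1 selection does better; minimum is 89.

89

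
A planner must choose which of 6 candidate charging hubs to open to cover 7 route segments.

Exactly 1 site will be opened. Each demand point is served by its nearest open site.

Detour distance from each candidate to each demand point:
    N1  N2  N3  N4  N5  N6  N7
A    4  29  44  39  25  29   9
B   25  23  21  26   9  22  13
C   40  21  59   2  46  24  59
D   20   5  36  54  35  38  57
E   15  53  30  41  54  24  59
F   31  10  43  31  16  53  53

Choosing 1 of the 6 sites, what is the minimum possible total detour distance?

139

Open {B}.
  N1→B 25, N2→B 23, N3→B 21, N4→B 26, N5→B 9, N6→B 22, N7→B 13  ⇒ total 139.
Compare {A}: total 179.
Compare {F}: total 237.
No size-1 selection does better; minimum is 139.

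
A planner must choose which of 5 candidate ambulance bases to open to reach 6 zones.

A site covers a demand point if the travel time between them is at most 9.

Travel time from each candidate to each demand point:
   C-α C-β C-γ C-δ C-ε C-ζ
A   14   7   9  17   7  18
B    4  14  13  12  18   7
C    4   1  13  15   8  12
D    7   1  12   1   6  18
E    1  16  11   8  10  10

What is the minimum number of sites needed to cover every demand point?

3

Coverage sets (demand points within 9 of each site):
  A: {C-β, C-γ, C-ε}
  B: {C-α, C-ζ}
  C: {C-α, C-β, C-ε}
  D: {C-α, C-β, C-δ, C-ε}
  E: {C-α, C-δ}
No 2 sites suffice: every size-2 union leaves at least one demand point uncovered.
But {A, B, D} covers everything, so the minimum is 3.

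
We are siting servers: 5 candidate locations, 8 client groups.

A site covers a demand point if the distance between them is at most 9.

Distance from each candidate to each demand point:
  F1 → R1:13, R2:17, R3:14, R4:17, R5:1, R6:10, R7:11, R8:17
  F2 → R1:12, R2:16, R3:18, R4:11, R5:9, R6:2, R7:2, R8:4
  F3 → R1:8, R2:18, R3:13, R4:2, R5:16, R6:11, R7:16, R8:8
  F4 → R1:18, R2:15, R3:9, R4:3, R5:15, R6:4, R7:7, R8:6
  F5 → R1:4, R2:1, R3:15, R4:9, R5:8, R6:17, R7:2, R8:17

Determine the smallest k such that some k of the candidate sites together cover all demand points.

2

Coverage sets (demand points within 9 of each site):
  F1: {R5}
  F2: {R5, R6, R7, R8}
  F3: {R1, R4, R8}
  F4: {R3, R4, R6, R7, R8}
  F5: {R1, R2, R4, R5, R7}
No single site covers all 8 demand points.
But {F4, F5} covers everything, so the minimum is 2.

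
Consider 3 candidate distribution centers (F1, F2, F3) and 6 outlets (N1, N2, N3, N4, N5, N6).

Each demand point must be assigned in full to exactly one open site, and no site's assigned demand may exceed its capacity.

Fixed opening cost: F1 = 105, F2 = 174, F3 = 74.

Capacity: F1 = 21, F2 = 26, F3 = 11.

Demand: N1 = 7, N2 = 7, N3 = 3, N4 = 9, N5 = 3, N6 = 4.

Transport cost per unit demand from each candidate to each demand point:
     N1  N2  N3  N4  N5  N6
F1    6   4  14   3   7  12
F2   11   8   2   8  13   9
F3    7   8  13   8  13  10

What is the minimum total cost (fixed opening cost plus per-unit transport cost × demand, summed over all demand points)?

Open {F1, F2}; cheapest assignment that respects the capacities:
  F1 (cap 21, load 19): N1, N4, N5 — cost 7×6 + 9×3 + 3×7 = 90
  F2 (cap 26, load 14): N2, N3, N6 — cost 7×8 + 3×2 + 4×9 = 98
  Shipping 188, fixed 279 → total 467.
  Any other capacity-feasible assignment to {F1, F2} ships for at least 188.
Compare {F2, F3}: its best feasible assignment gives total 506.
Compare {F1, F2, F3}: its best feasible assignment gives total 520.
Every other set of open sites that can feasibly serve all demand totals ≥ 506 even under its best assignment. Minimum: 467.

467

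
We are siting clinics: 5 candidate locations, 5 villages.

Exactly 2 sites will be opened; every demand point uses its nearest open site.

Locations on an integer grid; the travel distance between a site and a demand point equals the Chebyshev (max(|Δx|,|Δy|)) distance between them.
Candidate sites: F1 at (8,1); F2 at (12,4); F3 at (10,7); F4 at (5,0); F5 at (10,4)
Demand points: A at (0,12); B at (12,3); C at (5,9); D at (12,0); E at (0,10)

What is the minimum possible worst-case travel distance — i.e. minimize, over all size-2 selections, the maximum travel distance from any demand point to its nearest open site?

Open {F1, F3}.
  Farthest demand point is A at travel distance 10 (to F3); all others are ≤ 10.
With {F1, F5} the worst case is 10.
With {F2, F3} the worst case is 10.
No size-2 selection achieves below 10.

10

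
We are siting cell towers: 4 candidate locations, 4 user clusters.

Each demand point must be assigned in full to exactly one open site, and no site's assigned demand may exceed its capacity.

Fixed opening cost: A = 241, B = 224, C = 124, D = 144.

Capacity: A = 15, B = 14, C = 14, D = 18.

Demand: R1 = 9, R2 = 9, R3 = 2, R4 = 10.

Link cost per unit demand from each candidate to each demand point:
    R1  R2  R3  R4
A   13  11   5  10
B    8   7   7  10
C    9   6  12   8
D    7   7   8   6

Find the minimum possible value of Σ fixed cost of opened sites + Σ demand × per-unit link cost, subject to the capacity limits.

498

Open {C, D}; cheapest assignment that respects the capacities:
  C (cap 14, load 12): R3, R4 — cost 2×12 + 10×8 = 104
  D (cap 18, load 18): R1, R2 — cost 9×7 + 9×7 = 126
  Shipping 230, fixed 268 → total 498.
  Any other capacity-feasible assignment to {C, D} ships for at least 230.
Compare {B, D}: its best feasible assignment gives total 608.
Compare {A, D}: its best feasible assignment gives total 621.
Every other set of open sites that can feasibly serve all demand totals ≥ 608 even under its best assignment. Minimum: 498.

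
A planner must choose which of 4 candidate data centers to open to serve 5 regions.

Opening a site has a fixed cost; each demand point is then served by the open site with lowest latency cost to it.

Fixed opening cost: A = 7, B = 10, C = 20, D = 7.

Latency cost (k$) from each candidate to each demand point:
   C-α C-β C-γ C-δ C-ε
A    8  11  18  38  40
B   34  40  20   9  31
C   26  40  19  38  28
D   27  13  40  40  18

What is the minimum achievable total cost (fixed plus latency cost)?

88

Open {A, B, D}: assign each demand point to its cheapest open site.
  C-α→A 8, C-β→A 11, C-γ→A 18, C-δ→B 9, C-ε→D 18
  latency cost 64, fixed 24 → total 88.
Compare {A, B}: latency cost 77 + fixed 17 = 94.
Compare {B, D}: latency cost 87 + fixed 17 = 104.
Compare {A, D}: latency cost 93 + fixed 14 = 107.
All other subsets cost ≥ 94. Minimum total cost: 88.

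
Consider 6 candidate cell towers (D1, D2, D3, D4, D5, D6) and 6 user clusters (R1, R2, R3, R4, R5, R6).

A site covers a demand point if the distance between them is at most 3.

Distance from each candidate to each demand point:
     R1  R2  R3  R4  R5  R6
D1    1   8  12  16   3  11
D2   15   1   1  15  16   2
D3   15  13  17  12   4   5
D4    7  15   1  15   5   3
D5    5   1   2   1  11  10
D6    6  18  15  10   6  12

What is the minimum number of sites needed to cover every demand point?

3

Coverage sets (demand points within 3 of each site):
  D1: {R1, R5}
  D2: {R2, R3, R6}
  D3: {}
  D4: {R3, R6}
  D5: {R2, R3, R4}
  D6: {}
No 2 sites suffice: every size-2 union leaves at least one demand point uncovered.
But {D1, D2, D5} covers everything, so the minimum is 3.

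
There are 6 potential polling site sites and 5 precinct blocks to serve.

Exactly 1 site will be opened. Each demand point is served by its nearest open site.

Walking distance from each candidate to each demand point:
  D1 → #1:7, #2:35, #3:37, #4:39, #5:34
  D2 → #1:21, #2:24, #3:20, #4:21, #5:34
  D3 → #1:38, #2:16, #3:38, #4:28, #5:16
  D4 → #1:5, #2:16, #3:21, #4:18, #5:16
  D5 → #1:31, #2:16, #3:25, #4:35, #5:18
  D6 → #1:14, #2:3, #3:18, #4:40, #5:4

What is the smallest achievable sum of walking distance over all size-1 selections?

76

Open {D4}.
  #1→D4 5, #2→D4 16, #3→D4 21, #4→D4 18, #5→D4 16  ⇒ total 76.
Compare {D6}: total 79.
Compare {D2}: total 120.
No size-1 selection does better; minimum is 76.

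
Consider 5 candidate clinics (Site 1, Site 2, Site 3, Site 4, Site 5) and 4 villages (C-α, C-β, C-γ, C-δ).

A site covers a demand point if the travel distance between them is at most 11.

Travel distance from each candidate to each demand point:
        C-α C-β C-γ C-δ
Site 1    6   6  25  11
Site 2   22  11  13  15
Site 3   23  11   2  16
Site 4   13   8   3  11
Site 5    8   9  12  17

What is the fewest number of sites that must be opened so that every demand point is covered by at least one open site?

Coverage sets (demand points within 11 of each site):
  Site 1: {C-α, C-β, C-δ}
  Site 2: {C-β}
  Site 3: {C-β, C-γ}
  Site 4: {C-β, C-γ, C-δ}
  Site 5: {C-α, C-β}
No single site covers all 4 demand points.
But {Site 1, Site 3} covers everything, so the minimum is 2.

2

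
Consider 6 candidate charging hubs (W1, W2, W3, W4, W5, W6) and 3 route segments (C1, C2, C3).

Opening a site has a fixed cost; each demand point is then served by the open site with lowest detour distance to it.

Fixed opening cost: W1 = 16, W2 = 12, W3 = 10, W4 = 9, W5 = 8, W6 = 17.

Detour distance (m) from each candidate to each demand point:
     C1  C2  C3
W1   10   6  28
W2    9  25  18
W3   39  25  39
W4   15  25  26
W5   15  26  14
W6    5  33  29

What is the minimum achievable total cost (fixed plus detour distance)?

Open {W1, W5}: assign each demand point to its cheapest open site.
  C1→W1 10, C2→W1 6, C3→W5 14
  detour distance 30, fixed 24 → total 54.
Compare {W1}: detour distance 44 + fixed 16 = 60.
Compare {W1, W2}: detour distance 33 + fixed 28 = 61.
Compare {W5}: detour distance 55 + fixed 8 = 63.
All other subsets cost ≥ 60. Minimum total cost: 54.

54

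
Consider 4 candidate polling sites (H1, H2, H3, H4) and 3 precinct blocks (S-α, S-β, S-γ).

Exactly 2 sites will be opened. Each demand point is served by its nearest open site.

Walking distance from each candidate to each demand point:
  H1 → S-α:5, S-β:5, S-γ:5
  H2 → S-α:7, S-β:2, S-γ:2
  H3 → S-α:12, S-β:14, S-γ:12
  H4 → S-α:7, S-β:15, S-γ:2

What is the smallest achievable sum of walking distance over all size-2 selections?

Open {H1, H2}.
  S-α→H1 5, S-β→H2 2, S-γ→H2 2  ⇒ total 9.
Compare {H2, H3}: total 11.
Compare {H2, H4}: total 11.
No size-2 selection does better; minimum is 9.

9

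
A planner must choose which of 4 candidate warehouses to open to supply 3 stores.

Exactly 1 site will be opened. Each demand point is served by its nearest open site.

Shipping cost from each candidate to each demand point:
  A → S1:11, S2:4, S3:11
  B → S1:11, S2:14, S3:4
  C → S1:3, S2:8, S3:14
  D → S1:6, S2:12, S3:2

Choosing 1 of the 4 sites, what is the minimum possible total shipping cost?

Open {D}.
  S1→D 6, S2→D 12, S3→D 2  ⇒ total 20.
Compare {C}: total 25.
Compare {A}: total 26.
No size-1 selection does better; minimum is 20.

20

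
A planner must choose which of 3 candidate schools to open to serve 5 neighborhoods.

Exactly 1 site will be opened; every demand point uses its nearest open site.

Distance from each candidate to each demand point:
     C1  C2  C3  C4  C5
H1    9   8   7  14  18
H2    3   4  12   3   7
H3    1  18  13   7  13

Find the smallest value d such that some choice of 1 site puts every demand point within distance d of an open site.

Open {H2}.
  Farthest demand point is C3 at distance 12 (to H2); all others are ≤ 12.
With {H1} the worst case is 18.
With {H3} the worst case is 18.
No size-1 selection achieves below 12.

12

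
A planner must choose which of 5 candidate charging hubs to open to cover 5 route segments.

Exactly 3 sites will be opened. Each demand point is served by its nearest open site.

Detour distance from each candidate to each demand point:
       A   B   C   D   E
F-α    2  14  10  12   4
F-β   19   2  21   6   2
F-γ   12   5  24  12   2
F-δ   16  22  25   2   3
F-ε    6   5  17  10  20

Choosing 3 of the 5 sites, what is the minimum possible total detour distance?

18

Open {F-α, F-β, F-δ}.
  A→F-α 2, B→F-β 2, C→F-α 10, D→F-δ 2, E→F-β 2  ⇒ total 18.
Compare {F-α, F-γ, F-δ}: total 21.
Compare {F-α, F-β, F-γ}: total 22.
No size-3 selection does better; minimum is 18.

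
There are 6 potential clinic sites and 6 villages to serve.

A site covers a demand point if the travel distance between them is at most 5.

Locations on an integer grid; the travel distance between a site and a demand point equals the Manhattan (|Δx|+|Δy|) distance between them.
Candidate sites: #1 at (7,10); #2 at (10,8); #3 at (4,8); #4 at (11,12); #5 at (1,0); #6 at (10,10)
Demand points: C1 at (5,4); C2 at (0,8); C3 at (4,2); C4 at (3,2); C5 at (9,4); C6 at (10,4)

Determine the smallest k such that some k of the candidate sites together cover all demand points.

3

Coverage sets (demand points within 5 of each site):
  #1: {}
  #2: {C5, C6}
  #3: {C1, C2}
  #4: {}
  #5: {C3, C4}
  #6: {}
No 2 sites suffice: every size-2 union leaves at least one demand point uncovered.
But {#2, #3, #5} covers everything, so the minimum is 3.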